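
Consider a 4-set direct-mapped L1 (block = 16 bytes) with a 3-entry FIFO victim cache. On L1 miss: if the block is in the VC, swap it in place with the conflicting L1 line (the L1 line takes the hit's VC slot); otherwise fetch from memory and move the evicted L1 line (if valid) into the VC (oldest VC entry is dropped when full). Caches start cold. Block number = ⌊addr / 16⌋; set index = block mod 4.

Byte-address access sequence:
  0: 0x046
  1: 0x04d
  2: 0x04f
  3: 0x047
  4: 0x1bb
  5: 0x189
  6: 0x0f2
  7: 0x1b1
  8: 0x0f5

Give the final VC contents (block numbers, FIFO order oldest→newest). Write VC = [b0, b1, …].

  [0] addr=0x46 blk=4 s=0: MISS | VC []
  [1] addr=0x4d blk=4 s=0: L1-HIT | VC []
  [2] addr=0x4f blk=4 s=0: L1-HIT | VC []
  [3] addr=0x47 blk=4 s=0: L1-HIT | VC []
  [4] addr=0x1bb blk=27 s=3: MISS | VC []
  [5] addr=0x189 blk=24 s=0: MISS | VC [4]
  [6] addr=0xf2 blk=15 s=3: MISS | VC [4, 27]
  [7] addr=0x1b1 blk=27 s=3: VC-HIT | VC [4, 15]
  [8] addr=0xf5 blk=15 s=3: VC-HIT | VC [4, 27]

VC = [4, 27]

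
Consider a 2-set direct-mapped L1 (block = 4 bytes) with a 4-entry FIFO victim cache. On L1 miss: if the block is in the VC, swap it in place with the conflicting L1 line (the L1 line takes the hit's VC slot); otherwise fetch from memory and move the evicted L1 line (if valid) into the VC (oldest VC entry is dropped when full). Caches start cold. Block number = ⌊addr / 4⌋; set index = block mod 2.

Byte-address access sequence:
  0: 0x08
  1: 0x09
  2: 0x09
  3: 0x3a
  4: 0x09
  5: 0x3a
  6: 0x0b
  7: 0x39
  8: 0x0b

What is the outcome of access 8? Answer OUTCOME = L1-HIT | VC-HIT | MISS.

  [0] addr=0x8 blk=2 s=0: MISS | VC []
  [1] addr=0x9 blk=2 s=0: L1-HIT | VC []
  [2] addr=0x9 blk=2 s=0: L1-HIT | VC []
  [3] addr=0x3a blk=14 s=0: MISS | VC [2]
  [4] addr=0x9 blk=2 s=0: VC-HIT | VC [14]
  [5] addr=0x3a blk=14 s=0: VC-HIT | VC [2]
  [6] addr=0xb blk=2 s=0: VC-HIT | VC [14]
  [7] addr=0x39 blk=14 s=0: VC-HIT | VC [2]
  [8] addr=0xb blk=2 s=0: VC-HIT | VC [14]

OUTCOME = VC-HIT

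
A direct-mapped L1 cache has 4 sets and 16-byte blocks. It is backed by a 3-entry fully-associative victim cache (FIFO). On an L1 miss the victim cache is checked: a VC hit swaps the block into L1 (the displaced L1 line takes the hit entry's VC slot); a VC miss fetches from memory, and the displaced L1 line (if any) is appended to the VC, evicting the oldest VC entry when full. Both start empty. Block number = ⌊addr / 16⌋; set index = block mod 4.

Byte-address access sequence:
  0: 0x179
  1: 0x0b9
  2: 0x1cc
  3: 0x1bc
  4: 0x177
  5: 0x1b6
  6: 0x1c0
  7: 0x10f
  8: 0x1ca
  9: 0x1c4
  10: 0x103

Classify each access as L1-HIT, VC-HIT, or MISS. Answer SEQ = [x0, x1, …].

  [0] addr=0x179 blk=23 s=3: MISS | VC []
  [1] addr=0xb9 blk=11 s=3: MISS | VC [23]
  [2] addr=0x1cc blk=28 s=0: MISS | VC [23]
  [3] addr=0x1bc blk=27 s=3: MISS | VC [23, 11]
  [4] addr=0x177 blk=23 s=3: VC-HIT | VC [27, 11]
  [5] addr=0x1b6 blk=27 s=3: VC-HIT | VC [23, 11]
  [6] addr=0x1c0 blk=28 s=0: L1-HIT | VC [23, 11]
  [7] addr=0x10f blk=16 s=0: MISS | VC [23, 11, 28]
  [8] addr=0x1ca blk=28 s=0: VC-HIT | VC [23, 11, 16]
  [9] addr=0x1c4 blk=28 s=0: L1-HIT | VC [23, 11, 16]
  [10] addr=0x103 blk=16 s=0: VC-HIT | VC [23, 11, 28]

SEQ = [MISS, MISS, MISS, MISS, VC-HIT, VC-HIT, L1-HIT, MISS, VC-HIT, L1-HIT, VC-HIT]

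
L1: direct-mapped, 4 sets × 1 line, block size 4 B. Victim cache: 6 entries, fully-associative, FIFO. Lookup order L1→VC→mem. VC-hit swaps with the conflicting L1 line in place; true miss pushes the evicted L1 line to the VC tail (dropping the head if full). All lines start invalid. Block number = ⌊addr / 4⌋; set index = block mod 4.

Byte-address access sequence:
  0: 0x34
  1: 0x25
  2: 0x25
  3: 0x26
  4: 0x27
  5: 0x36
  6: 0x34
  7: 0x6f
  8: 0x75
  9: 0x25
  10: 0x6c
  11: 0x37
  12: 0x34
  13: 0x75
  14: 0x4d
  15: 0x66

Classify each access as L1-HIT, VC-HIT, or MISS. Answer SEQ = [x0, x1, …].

0: 0x34 (blk 13, set 1) → MISS  vc=[]
1: 0x25 (blk 9, set 1) → MISS  vc=[13]
2: 0x25 (blk 9, set 1) → L1-HIT  vc=[13]
3: 0x26 (blk 9, set 1) → L1-HIT  vc=[13]
4: 0x27 (blk 9, set 1) → L1-HIT  vc=[13]
5: 0x36 (blk 13, set 1) → VC-HIT  vc=[9]
6: 0x34 (blk 13, set 1) → L1-HIT  vc=[9]
7: 0x6f (blk 27, set 3) → MISS  vc=[9]
8: 0x75 (blk 29, set 1) → MISS  vc=[9, 13]
9: 0x25 (blk 9, set 1) → VC-HIT  vc=[29, 13]
10: 0x6c (blk 27, set 3) → L1-HIT  vc=[29, 13]
11: 0x37 (blk 13, set 1) → VC-HIT  vc=[29, 9]
12: 0x34 (blk 13, set 1) → L1-HIT  vc=[29, 9]
13: 0x75 (blk 29, set 1) → VC-HIT  vc=[13, 9]
14: 0x4d (blk 19, set 3) → MISS  vc=[13, 9, 27]
15: 0x66 (blk 25, set 1) → MISS  vc=[13, 9, 27, 29]

SEQ = [MISS, MISS, L1-HIT, L1-HIT, L1-HIT, VC-HIT, L1-HIT, MISS, MISS, VC-HIT, L1-HIT, VC-HIT, L1-HIT, VC-HIT, MISS, MISS]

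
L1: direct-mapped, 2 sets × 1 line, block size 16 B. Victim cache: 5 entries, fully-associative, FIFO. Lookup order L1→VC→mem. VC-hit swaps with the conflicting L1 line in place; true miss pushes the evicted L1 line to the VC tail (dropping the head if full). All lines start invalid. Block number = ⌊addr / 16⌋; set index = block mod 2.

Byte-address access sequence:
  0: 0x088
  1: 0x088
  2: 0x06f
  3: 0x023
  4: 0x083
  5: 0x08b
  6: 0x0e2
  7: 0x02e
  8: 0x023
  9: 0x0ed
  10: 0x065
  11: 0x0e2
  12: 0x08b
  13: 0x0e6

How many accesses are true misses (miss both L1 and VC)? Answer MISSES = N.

MISSES = 4

#0 0x88→b8/s0 MISS; vc=[]
#1 0x88→b8/s0 L1-HIT; vc=[]
#2 0x6f→b6/s0 MISS; vc=[8]
#3 0x23→b2/s0 MISS; vc=[8,6]
#4 0x83→b8/s0 VC-HIT; vc=[2,6]
#5 0x8b→b8/s0 L1-HIT; vc=[2,6]
#6 0xe2→b14/s0 MISS; vc=[2,6,8]
#7 0x2e→b2/s0 VC-HIT; vc=[14,6,8]
#8 0x23→b2/s0 L1-HIT; vc=[14,6,8]
#9 0xed→b14/s0 VC-HIT; vc=[2,6,8]
#10 0x65→b6/s0 VC-HIT; vc=[2,14,8]
#11 0xe2→b14/s0 VC-HIT; vc=[2,6,8]
#12 0x8b→b8/s0 VC-HIT; vc=[2,6,14]
#13 0xe6→b14/s0 VC-HIT; vc=[2,6,8]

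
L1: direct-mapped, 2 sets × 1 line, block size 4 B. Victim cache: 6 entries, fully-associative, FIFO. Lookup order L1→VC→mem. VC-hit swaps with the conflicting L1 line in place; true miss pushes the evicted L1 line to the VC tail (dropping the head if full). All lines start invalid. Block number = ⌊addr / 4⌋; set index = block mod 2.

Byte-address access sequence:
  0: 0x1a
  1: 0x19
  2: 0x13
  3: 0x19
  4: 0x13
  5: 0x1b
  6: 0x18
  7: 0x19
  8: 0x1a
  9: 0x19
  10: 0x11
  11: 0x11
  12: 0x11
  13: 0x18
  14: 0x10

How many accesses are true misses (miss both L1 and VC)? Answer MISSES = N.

#0 0x1a→b6/s0 MISS; vc=[]
#1 0x19→b6/s0 L1-HIT; vc=[]
#2 0x13→b4/s0 MISS; vc=[6]
#3 0x19→b6/s0 VC-HIT; vc=[4]
#4 0x13→b4/s0 VC-HIT; vc=[6]
#5 0x1b→b6/s0 VC-HIT; vc=[4]
#6 0x18→b6/s0 L1-HIT; vc=[4]
#7 0x19→b6/s0 L1-HIT; vc=[4]
#8 0x1a→b6/s0 L1-HIT; vc=[4]
#9 0x19→b6/s0 L1-HIT; vc=[4]
#10 0x11→b4/s0 VC-HIT; vc=[6]
#11 0x11→b4/s0 L1-HIT; vc=[6]
#12 0x11→b4/s0 L1-HIT; vc=[6]
#13 0x18→b6/s0 VC-HIT; vc=[4]
#14 0x10→b4/s0 VC-HIT; vc=[6]

MISSES = 2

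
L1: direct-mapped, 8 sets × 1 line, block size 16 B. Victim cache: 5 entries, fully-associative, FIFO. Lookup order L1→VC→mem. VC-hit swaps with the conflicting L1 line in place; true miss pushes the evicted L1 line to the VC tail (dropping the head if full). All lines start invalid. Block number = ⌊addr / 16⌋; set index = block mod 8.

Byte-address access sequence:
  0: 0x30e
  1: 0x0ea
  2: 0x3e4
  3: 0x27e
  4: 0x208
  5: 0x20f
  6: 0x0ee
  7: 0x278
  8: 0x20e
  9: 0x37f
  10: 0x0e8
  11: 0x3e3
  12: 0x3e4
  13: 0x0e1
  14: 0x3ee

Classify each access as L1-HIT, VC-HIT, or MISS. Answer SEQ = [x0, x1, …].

#0 0x30e→b48/s0 MISS; vc=[]
#1 0xea→b14/s6 MISS; vc=[]
#2 0x3e4→b62/s6 MISS; vc=[14]
#3 0x27e→b39/s7 MISS; vc=[14]
#4 0x208→b32/s0 MISS; vc=[14,48]
#5 0x20f→b32/s0 L1-HIT; vc=[14,48]
#6 0xee→b14/s6 VC-HIT; vc=[62,48]
#7 0x278→b39/s7 L1-HIT; vc=[62,48]
#8 0x20e→b32/s0 L1-HIT; vc=[62,48]
#9 0x37f→b55/s7 MISS; vc=[62,48,39]
#10 0xe8→b14/s6 L1-HIT; vc=[62,48,39]
#11 0x3e3→b62/s6 VC-HIT; vc=[14,48,39]
#12 0x3e4→b62/s6 L1-HIT; vc=[14,48,39]
#13 0xe1→b14/s6 VC-HIT; vc=[62,48,39]
#14 0x3ee→b62/s6 VC-HIT; vc=[14,48,39]

SEQ = [MISS, MISS, MISS, MISS, MISS, L1-HIT, VC-HIT, L1-HIT, L1-HIT, MISS, L1-HIT, VC-HIT, L1-HIT, VC-HIT, VC-HIT]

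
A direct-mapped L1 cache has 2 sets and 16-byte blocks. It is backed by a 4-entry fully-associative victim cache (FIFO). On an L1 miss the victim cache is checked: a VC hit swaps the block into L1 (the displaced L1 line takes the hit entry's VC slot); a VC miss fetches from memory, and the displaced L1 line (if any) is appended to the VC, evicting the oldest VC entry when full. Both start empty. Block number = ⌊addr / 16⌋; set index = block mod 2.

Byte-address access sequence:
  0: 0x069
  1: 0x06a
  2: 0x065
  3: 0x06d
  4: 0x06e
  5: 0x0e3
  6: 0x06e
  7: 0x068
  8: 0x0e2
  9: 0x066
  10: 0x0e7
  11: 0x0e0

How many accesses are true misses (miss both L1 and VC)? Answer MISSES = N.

MISSES = 2

#0 0x69→b6/s0 MISS; vc=[]
#1 0x6a→b6/s0 L1-HIT; vc=[]
#2 0x65→b6/s0 L1-HIT; vc=[]
#3 0x6d→b6/s0 L1-HIT; vc=[]
#4 0x6e→b6/s0 L1-HIT; vc=[]
#5 0xe3→b14/s0 MISS; vc=[6]
#6 0x6e→b6/s0 VC-HIT; vc=[14]
#7 0x68→b6/s0 L1-HIT; vc=[14]
#8 0xe2→b14/s0 VC-HIT; vc=[6]
#9 0x66→b6/s0 VC-HIT; vc=[14]
#10 0xe7→b14/s0 VC-HIT; vc=[6]
#11 0xe0→b14/s0 L1-HIT; vc=[6]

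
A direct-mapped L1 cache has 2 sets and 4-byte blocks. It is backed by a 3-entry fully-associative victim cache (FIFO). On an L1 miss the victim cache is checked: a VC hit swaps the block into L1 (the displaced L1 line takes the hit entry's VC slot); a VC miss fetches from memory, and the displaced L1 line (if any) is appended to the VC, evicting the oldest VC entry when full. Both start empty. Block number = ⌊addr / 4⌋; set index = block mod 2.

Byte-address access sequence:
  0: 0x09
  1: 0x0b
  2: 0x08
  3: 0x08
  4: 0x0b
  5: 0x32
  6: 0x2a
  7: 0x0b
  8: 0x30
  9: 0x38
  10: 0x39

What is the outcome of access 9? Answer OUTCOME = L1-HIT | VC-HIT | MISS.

OUTCOME = MISS

0: 0x9 (blk 2, set 0) → MISS  vc=[]
1: 0xb (blk 2, set 0) → L1-HIT  vc=[]
2: 0x8 (blk 2, set 0) → L1-HIT  vc=[]
3: 0x8 (blk 2, set 0) → L1-HIT  vc=[]
4: 0xb (blk 2, set 0) → L1-HIT  vc=[]
5: 0x32 (blk 12, set 0) → MISS  vc=[2]
6: 0x2a (blk 10, set 0) → MISS  vc=[2, 12]
7: 0xb (blk 2, set 0) → VC-HIT  vc=[10, 12]
8: 0x30 (blk 12, set 0) → VC-HIT  vc=[10, 2]
9: 0x38 (blk 14, set 0) → MISS  vc=[10, 2, 12]
10: 0x39 (blk 14, set 0) → L1-HIT  vc=[10, 2, 12]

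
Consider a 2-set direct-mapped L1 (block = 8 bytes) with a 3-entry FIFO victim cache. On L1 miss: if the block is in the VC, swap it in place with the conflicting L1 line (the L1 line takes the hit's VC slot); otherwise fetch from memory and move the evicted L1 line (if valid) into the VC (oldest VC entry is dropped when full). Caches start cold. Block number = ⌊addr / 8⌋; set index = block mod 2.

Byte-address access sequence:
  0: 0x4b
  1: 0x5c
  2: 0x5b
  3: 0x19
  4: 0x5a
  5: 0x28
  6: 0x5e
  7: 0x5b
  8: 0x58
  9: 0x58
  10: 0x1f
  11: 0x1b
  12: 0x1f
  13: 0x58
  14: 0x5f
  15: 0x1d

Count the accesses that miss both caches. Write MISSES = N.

MISSES = 4

#0 0x4b→b9/s1 MISS; vc=[]
#1 0x5c→b11/s1 MISS; vc=[9]
#2 0x5b→b11/s1 L1-HIT; vc=[9]
#3 0x19→b3/s1 MISS; vc=[9,11]
#4 0x5a→b11/s1 VC-HIT; vc=[9,3]
#5 0x28→b5/s1 MISS; vc=[9,3,11]
#6 0x5e→b11/s1 VC-HIT; vc=[9,3,5]
#7 0x5b→b11/s1 L1-HIT; vc=[9,3,5]
#8 0x58→b11/s1 L1-HIT; vc=[9,3,5]
#9 0x58→b11/s1 L1-HIT; vc=[9,3,5]
#10 0x1f→b3/s1 VC-HIT; vc=[9,11,5]
#11 0x1b→b3/s1 L1-HIT; vc=[9,11,5]
#12 0x1f→b3/s1 L1-HIT; vc=[9,11,5]
#13 0x58→b11/s1 VC-HIT; vc=[9,3,5]
#14 0x5f→b11/s1 L1-HIT; vc=[9,3,5]
#15 0x1d→b3/s1 VC-HIT; vc=[9,11,5]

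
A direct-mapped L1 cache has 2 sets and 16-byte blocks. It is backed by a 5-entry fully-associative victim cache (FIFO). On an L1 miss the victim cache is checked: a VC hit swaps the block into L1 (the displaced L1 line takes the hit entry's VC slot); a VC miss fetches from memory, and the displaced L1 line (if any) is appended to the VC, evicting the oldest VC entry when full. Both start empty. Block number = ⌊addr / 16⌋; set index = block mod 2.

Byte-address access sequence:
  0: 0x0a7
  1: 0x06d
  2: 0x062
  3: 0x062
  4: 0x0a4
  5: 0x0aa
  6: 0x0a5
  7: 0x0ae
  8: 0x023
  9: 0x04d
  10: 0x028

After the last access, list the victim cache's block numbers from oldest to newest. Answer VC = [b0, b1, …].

VC = [6, 10, 4]

0: 0xa7 (blk 10, set 0) → MISS  vc=[]
1: 0x6d (blk 6, set 0) → MISS  vc=[10]
2: 0x62 (blk 6, set 0) → L1-HIT  vc=[10]
3: 0x62 (blk 6, set 0) → L1-HIT  vc=[10]
4: 0xa4 (blk 10, set 0) → VC-HIT  vc=[6]
5: 0xaa (blk 10, set 0) → L1-HIT  vc=[6]
6: 0xa5 (blk 10, set 0) → L1-HIT  vc=[6]
7: 0xae (blk 10, set 0) → L1-HIT  vc=[6]
8: 0x23 (blk 2, set 0) → MISS  vc=[6, 10]
9: 0x4d (blk 4, set 0) → MISS  vc=[6, 10, 2]
10: 0x28 (blk 2, set 0) → VC-HIT  vc=[6, 10, 4]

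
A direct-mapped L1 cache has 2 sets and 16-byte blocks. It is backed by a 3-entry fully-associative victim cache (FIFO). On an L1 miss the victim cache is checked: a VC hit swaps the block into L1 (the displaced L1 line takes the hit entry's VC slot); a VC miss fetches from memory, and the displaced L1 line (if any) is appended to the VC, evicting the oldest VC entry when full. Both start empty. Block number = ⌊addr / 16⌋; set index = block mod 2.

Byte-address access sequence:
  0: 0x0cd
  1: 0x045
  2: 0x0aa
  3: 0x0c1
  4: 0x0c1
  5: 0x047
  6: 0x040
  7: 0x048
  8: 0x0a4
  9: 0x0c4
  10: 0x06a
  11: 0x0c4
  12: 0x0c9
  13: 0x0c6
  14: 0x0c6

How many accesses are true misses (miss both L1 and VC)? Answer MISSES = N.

0: 0xcd (blk 12, set 0) → MISS  vc=[]
1: 0x45 (blk 4, set 0) → MISS  vc=[12]
2: 0xaa (blk 10, set 0) → MISS  vc=[12, 4]
3: 0xc1 (blk 12, set 0) → VC-HIT  vc=[10, 4]
4: 0xc1 (blk 12, set 0) → L1-HIT  vc=[10, 4]
5: 0x47 (blk 4, set 0) → VC-HIT  vc=[10, 12]
6: 0x40 (blk 4, set 0) → L1-HIT  vc=[10, 12]
7: 0x48 (blk 4, set 0) → L1-HIT  vc=[10, 12]
8: 0xa4 (blk 10, set 0) → VC-HIT  vc=[4, 12]
9: 0xc4 (blk 12, set 0) → VC-HIT  vc=[4, 10]
10: 0x6a (blk 6, set 0) → MISS  vc=[4, 10, 12]
11: 0xc4 (blk 12, set 0) → VC-HIT  vc=[4, 10, 6]
12: 0xc9 (blk 12, set 0) → L1-HIT  vc=[4, 10, 6]
13: 0xc6 (blk 12, set 0) → L1-HIT  vc=[4, 10, 6]
14: 0xc6 (blk 12, set 0) → L1-HIT  vc=[4, 10, 6]

MISSES = 4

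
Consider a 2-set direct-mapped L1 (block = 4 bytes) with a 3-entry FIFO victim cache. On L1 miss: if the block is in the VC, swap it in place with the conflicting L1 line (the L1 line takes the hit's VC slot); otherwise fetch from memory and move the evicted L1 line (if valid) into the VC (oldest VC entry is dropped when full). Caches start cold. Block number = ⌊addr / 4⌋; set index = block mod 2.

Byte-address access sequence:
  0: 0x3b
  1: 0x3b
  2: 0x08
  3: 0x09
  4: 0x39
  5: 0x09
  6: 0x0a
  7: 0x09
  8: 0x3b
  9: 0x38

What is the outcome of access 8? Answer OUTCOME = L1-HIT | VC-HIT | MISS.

#0 0x3b→b14/s0 MISS; vc=[]
#1 0x3b→b14/s0 L1-HIT; vc=[]
#2 0x8→b2/s0 MISS; vc=[14]
#3 0x9→b2/s0 L1-HIT; vc=[14]
#4 0x39→b14/s0 VC-HIT; vc=[2]
#5 0x9→b2/s0 VC-HIT; vc=[14]
#6 0xa→b2/s0 L1-HIT; vc=[14]
#7 0x9→b2/s0 L1-HIT; vc=[14]
#8 0x3b→b14/s0 VC-HIT; vc=[2]
#9 0x38→b14/s0 L1-HIT; vc=[2]

OUTCOME = VC-HIT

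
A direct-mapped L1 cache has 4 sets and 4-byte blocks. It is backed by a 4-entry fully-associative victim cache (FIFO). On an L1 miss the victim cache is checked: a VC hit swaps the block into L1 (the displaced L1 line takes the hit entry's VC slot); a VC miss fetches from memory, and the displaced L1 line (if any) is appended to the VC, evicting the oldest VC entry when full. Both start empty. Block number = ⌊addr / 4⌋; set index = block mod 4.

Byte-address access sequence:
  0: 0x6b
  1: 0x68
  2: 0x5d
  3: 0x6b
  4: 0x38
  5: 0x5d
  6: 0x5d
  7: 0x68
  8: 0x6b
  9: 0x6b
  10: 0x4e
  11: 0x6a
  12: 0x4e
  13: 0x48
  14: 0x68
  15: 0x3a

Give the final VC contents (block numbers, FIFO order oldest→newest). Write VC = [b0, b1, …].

  [0] addr=0x6b blk=26 s=2: MISS | VC []
  [1] addr=0x68 blk=26 s=2: L1-HIT | VC []
  [2] addr=0x5d blk=23 s=3: MISS | VC []
  [3] addr=0x6b blk=26 s=2: L1-HIT | VC []
  [4] addr=0x38 blk=14 s=2: MISS | VC [26]
  [5] addr=0x5d blk=23 s=3: L1-HIT | VC [26]
  [6] addr=0x5d blk=23 s=3: L1-HIT | VC [26]
  [7] addr=0x68 blk=26 s=2: VC-HIT | VC [14]
  [8] addr=0x6b blk=26 s=2: L1-HIT | VC [14]
  [9] addr=0x6b blk=26 s=2: L1-HIT | VC [14]
  [10] addr=0x4e blk=19 s=3: MISS | VC [14, 23]
  [11] addr=0x6a blk=26 s=2: L1-HIT | VC [14, 23]
  [12] addr=0x4e blk=19 s=3: L1-HIT | VC [14, 23]
  [13] addr=0x48 blk=18 s=2: MISS | VC [14, 23, 26]
  [14] addr=0x68 blk=26 s=2: VC-HIT | VC [14, 23, 18]
  [15] addr=0x3a blk=14 s=2: VC-HIT | VC [26, 23, 18]

VC = [26, 23, 18]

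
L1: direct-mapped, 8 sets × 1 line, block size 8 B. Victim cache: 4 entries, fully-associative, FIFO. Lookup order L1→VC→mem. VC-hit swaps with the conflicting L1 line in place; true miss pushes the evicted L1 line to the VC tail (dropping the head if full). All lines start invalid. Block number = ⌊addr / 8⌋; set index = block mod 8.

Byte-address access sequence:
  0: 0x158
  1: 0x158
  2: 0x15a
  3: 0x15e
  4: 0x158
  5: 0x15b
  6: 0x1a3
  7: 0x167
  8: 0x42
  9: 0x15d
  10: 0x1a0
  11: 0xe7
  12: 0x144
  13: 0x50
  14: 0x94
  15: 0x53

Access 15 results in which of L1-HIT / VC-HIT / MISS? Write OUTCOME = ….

  [0] addr=0x158 blk=43 s=3: MISS | VC []
  [1] addr=0x158 blk=43 s=3: L1-HIT | VC []
  [2] addr=0x15a blk=43 s=3: L1-HIT | VC []
  [3] addr=0x15e blk=43 s=3: L1-HIT | VC []
  [4] addr=0x158 blk=43 s=3: L1-HIT | VC []
  [5] addr=0x15b blk=43 s=3: L1-HIT | VC []
  [6] addr=0x1a3 blk=52 s=4: MISS | VC []
  [7] addr=0x167 blk=44 s=4: MISS | VC [52]
  [8] addr=0x42 blk=8 s=0: MISS | VC [52]
  [9] addr=0x15d blk=43 s=3: L1-HIT | VC [52]
  [10] addr=0x1a0 blk=52 s=4: VC-HIT | VC [44]
  [11] addr=0xe7 blk=28 s=4: MISS | VC [44, 52]
  [12] addr=0x144 blk=40 s=0: MISS | VC [44, 52, 8]
  [13] addr=0x50 blk=10 s=2: MISS | VC [44, 52, 8]
  [14] addr=0x94 blk=18 s=2: MISS | VC [44, 52, 8, 10]
  [15] addr=0x53 blk=10 s=2: VC-HIT | VC [44, 52, 8, 18]

OUTCOME = VC-HIT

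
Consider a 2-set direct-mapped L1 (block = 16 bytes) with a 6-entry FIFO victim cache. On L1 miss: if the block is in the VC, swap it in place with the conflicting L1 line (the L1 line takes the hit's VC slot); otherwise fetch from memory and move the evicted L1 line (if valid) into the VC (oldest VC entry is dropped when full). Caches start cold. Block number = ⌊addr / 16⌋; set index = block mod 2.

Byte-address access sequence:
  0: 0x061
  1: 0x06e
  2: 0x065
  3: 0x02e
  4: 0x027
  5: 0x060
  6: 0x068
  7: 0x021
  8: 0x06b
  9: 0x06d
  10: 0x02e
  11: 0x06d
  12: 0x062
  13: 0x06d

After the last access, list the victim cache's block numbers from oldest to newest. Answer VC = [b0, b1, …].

VC = [2]

0: 0x61 (blk 6, set 0) → MISS  vc=[]
1: 0x6e (blk 6, set 0) → L1-HIT  vc=[]
2: 0x65 (blk 6, set 0) → L1-HIT  vc=[]
3: 0x2e (blk 2, set 0) → MISS  vc=[6]
4: 0x27 (blk 2, set 0) → L1-HIT  vc=[6]
5: 0x60 (blk 6, set 0) → VC-HIT  vc=[2]
6: 0x68 (blk 6, set 0) → L1-HIT  vc=[2]
7: 0x21 (blk 2, set 0) → VC-HIT  vc=[6]
8: 0x6b (blk 6, set 0) → VC-HIT  vc=[2]
9: 0x6d (blk 6, set 0) → L1-HIT  vc=[2]
10: 0x2e (blk 2, set 0) → VC-HIT  vc=[6]
11: 0x6d (blk 6, set 0) → VC-HIT  vc=[2]
12: 0x62 (blk 6, set 0) → L1-HIT  vc=[2]
13: 0x6d (blk 6, set 0) → L1-HIT  vc=[2]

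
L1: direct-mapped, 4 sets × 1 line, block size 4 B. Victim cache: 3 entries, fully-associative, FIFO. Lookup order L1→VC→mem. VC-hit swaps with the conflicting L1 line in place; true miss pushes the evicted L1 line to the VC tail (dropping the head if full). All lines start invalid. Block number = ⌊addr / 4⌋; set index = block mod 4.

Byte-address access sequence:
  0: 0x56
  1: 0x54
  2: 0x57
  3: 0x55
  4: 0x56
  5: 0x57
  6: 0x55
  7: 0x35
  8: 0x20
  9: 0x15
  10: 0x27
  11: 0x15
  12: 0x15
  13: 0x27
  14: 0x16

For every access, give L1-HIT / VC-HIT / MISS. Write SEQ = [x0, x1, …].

#0 0x56→b21/s1 MISS; vc=[]
#1 0x54→b21/s1 L1-HIT; vc=[]
#2 0x57→b21/s1 L1-HIT; vc=[]
#3 0x55→b21/s1 L1-HIT; vc=[]
#4 0x56→b21/s1 L1-HIT; vc=[]
#5 0x57→b21/s1 L1-HIT; vc=[]
#6 0x55→b21/s1 L1-HIT; vc=[]
#7 0x35→b13/s1 MISS; vc=[21]
#8 0x20→b8/s0 MISS; vc=[21]
#9 0x15→b5/s1 MISS; vc=[21,13]
#10 0x27→b9/s1 MISS; vc=[21,13,5]
#11 0x15→b5/s1 VC-HIT; vc=[21,13,9]
#12 0x15→b5/s1 L1-HIT; vc=[21,13,9]
#13 0x27→b9/s1 VC-HIT; vc=[21,13,5]
#14 0x16→b5/s1 VC-HIT; vc=[21,13,9]

SEQ = [MISS, L1-HIT, L1-HIT, L1-HIT, L1-HIT, L1-HIT, L1-HIT, MISS, MISS, MISS, MISS, VC-HIT, L1-HIT, VC-HIT, VC-HIT]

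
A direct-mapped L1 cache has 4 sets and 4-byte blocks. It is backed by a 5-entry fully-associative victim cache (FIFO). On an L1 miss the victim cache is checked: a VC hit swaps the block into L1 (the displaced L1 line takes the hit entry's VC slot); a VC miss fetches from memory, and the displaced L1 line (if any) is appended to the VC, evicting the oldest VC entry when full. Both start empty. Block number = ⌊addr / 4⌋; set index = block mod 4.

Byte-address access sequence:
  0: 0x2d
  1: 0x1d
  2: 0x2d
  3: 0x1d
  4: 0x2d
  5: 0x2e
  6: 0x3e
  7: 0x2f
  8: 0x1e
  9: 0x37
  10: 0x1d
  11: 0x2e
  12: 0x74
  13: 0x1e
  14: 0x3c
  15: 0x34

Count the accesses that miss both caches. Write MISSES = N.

  [0] addr=0x2d blk=11 s=3: MISS | VC []
  [1] addr=0x1d blk=7 s=3: MISS | VC [11]
  [2] addr=0x2d blk=11 s=3: VC-HIT | VC [7]
  [3] addr=0x1d blk=7 s=3: VC-HIT | VC [11]
  [4] addr=0x2d blk=11 s=3: VC-HIT | VC [7]
  [5] addr=0x2e blk=11 s=3: L1-HIT | VC [7]
  [6] addr=0x3e blk=15 s=3: MISS | VC [7, 11]
  [7] addr=0x2f blk=11 s=3: VC-HIT | VC [7, 15]
  [8] addr=0x1e blk=7 s=3: VC-HIT | VC [11, 15]
  [9] addr=0x37 blk=13 s=1: MISS | VC [11, 15]
  [10] addr=0x1d blk=7 s=3: L1-HIT | VC [11, 15]
  [11] addr=0x2e blk=11 s=3: VC-HIT | VC [7, 15]
  [12] addr=0x74 blk=29 s=1: MISS | VC [7, 15, 13]
  [13] addr=0x1e blk=7 s=3: VC-HIT | VC [11, 15, 13]
  [14] addr=0x3c blk=15 s=3: VC-HIT | VC [11, 7, 13]
  [15] addr=0x34 blk=13 s=1: VC-HIT | VC [11, 7, 29]

MISSES = 5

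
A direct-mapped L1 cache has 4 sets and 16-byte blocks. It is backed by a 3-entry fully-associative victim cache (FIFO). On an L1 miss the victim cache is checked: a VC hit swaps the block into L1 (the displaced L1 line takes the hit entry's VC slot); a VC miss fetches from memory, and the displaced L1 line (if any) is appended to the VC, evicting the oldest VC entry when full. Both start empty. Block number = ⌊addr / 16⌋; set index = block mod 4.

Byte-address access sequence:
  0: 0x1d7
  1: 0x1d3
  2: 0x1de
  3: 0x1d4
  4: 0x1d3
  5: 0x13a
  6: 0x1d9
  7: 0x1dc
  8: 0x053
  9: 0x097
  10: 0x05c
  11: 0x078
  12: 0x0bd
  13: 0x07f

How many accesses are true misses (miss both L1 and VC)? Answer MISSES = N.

0: 0x1d7 (blk 29, set 1) → MISS  vc=[]
1: 0x1d3 (blk 29, set 1) → L1-HIT  vc=[]
2: 0x1de (blk 29, set 1) → L1-HIT  vc=[]
3: 0x1d4 (blk 29, set 1) → L1-HIT  vc=[]
4: 0x1d3 (blk 29, set 1) → L1-HIT  vc=[]
5: 0x13a (blk 19, set 3) → MISS  vc=[]
6: 0x1d9 (blk 29, set 1) → L1-HIT  vc=[]
7: 0x1dc (blk 29, set 1) → L1-HIT  vc=[]
8: 0x53 (blk 5, set 1) → MISS  vc=[29]
9: 0x97 (blk 9, set 1) → MISS  vc=[29, 5]
10: 0x5c (blk 5, set 1) → VC-HIT  vc=[29, 9]
11: 0x78 (blk 7, set 3) → MISS  vc=[29, 9, 19]
12: 0xbd (blk 11, set 3) → MISS  vc=[9, 19, 7]
13: 0x7f (blk 7, set 3) → VC-HIT  vc=[9, 19, 11]

MISSES = 6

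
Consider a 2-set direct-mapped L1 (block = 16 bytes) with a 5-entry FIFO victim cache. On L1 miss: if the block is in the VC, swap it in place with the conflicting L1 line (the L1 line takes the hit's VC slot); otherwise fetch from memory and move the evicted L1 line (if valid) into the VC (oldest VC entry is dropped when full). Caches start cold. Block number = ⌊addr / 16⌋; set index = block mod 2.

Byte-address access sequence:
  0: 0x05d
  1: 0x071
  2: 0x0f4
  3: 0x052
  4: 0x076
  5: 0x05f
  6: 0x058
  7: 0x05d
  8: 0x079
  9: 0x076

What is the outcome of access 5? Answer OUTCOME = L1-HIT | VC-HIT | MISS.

OUTCOME = VC-HIT

0: 0x5d (blk 5, set 1) → MISS  vc=[]
1: 0x71 (blk 7, set 1) → MISS  vc=[5]
2: 0xf4 (blk 15, set 1) → MISS  vc=[5, 7]
3: 0x52 (blk 5, set 1) → VC-HIT  vc=[15, 7]
4: 0x76 (blk 7, set 1) → VC-HIT  vc=[15, 5]
5: 0x5f (blk 5, set 1) → VC-HIT  vc=[15, 7]
6: 0x58 (blk 5, set 1) → L1-HIT  vc=[15, 7]
7: 0x5d (blk 5, set 1) → L1-HIT  vc=[15, 7]
8: 0x79 (blk 7, set 1) → VC-HIT  vc=[15, 5]
9: 0x76 (blk 7, set 1) → L1-HIT  vc=[15, 5]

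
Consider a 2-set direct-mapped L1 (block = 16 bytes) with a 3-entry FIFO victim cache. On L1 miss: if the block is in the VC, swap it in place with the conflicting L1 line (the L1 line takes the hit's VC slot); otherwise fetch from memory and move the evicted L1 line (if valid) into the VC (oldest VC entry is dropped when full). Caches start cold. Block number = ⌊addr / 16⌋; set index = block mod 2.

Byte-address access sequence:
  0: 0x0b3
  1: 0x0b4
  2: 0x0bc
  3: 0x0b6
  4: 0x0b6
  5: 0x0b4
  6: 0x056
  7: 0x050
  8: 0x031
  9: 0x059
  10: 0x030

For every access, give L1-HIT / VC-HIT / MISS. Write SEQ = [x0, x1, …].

  [0] addr=0xb3 blk=11 s=1: MISS | VC []
  [1] addr=0xb4 blk=11 s=1: L1-HIT | VC []
  [2] addr=0xbc blk=11 s=1: L1-HIT | VC []
  [3] addr=0xb6 blk=11 s=1: L1-HIT | VC []
  [4] addr=0xb6 blk=11 s=1: L1-HIT | VC []
  [5] addr=0xb4 blk=11 s=1: L1-HIT | VC []
  [6] addr=0x56 blk=5 s=1: MISS | VC [11]
  [7] addr=0x50 blk=5 s=1: L1-HIT | VC [11]
  [8] addr=0x31 blk=3 s=1: MISS | VC [11, 5]
  [9] addr=0x59 blk=5 s=1: VC-HIT | VC [11, 3]
  [10] addr=0x30 blk=3 s=1: VC-HIT | VC [11, 5]

SEQ = [MISS, L1-HIT, L1-HIT, L1-HIT, L1-HIT, L1-HIT, MISS, L1-HIT, MISS, VC-HIT, VC-HIT]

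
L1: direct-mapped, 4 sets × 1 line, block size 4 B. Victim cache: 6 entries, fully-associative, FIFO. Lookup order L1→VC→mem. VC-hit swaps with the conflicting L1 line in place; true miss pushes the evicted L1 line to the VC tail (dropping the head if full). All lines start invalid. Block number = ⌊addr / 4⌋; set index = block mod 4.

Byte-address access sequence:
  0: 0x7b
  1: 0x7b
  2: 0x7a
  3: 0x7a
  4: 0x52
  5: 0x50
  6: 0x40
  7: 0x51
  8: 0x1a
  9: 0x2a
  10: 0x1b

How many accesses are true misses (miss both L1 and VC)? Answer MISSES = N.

MISSES = 5

#0 0x7b→b30/s2 MISS; vc=[]
#1 0x7b→b30/s2 L1-HIT; vc=[]
#2 0x7a→b30/s2 L1-HIT; vc=[]
#3 0x7a→b30/s2 L1-HIT; vc=[]
#4 0x52→b20/s0 MISS; vc=[]
#5 0x50→b20/s0 L1-HIT; vc=[]
#6 0x40→b16/s0 MISS; vc=[20]
#7 0x51→b20/s0 VC-HIT; vc=[16]
#8 0x1a→b6/s2 MISS; vc=[16,30]
#9 0x2a→b10/s2 MISS; vc=[16,30,6]
#10 0x1b→b6/s2 VC-HIT; vc=[16,30,10]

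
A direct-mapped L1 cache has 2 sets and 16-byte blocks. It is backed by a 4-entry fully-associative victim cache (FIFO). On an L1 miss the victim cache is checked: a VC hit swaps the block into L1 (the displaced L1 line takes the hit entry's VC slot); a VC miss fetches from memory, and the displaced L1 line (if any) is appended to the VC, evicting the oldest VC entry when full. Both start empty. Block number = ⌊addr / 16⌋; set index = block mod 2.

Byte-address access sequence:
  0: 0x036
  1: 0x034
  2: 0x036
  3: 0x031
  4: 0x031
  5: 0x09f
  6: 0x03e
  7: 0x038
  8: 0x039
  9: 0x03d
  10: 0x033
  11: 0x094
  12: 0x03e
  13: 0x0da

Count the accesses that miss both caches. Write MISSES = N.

MISSES = 3

0: 0x36 (blk 3, set 1) → MISS  vc=[]
1: 0x34 (blk 3, set 1) → L1-HIT  vc=[]
2: 0x36 (blk 3, set 1) → L1-HIT  vc=[]
3: 0x31 (blk 3, set 1) → L1-HIT  vc=[]
4: 0x31 (blk 3, set 1) → L1-HIT  vc=[]
5: 0x9f (blk 9, set 1) → MISS  vc=[3]
6: 0x3e (blk 3, set 1) → VC-HIT  vc=[9]
7: 0x38 (blk 3, set 1) → L1-HIT  vc=[9]
8: 0x39 (blk 3, set 1) → L1-HIT  vc=[9]
9: 0x3d (blk 3, set 1) → L1-HIT  vc=[9]
10: 0x33 (blk 3, set 1) → L1-HIT  vc=[9]
11: 0x94 (blk 9, set 1) → VC-HIT  vc=[3]
12: 0x3e (blk 3, set 1) → VC-HIT  vc=[9]
13: 0xda (blk 13, set 1) → MISS  vc=[9, 3]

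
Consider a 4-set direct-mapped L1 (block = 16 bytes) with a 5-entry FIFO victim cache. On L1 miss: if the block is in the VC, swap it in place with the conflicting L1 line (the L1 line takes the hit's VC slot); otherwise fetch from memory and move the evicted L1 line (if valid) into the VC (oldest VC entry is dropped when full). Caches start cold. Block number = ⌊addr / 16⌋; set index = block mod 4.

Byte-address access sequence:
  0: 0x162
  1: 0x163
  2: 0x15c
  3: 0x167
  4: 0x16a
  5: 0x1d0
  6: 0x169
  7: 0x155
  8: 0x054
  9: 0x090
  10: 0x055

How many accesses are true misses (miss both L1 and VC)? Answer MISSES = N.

0: 0x162 (blk 22, set 2) → MISS  vc=[]
1: 0x163 (blk 22, set 2) → L1-HIT  vc=[]
2: 0x15c (blk 21, set 1) → MISS  vc=[]
3: 0x167 (blk 22, set 2) → L1-HIT  vc=[]
4: 0x16a (blk 22, set 2) → L1-HIT  vc=[]
5: 0x1d0 (blk 29, set 1) → MISS  vc=[21]
6: 0x169 (blk 22, set 2) → L1-HIT  vc=[21]
7: 0x155 (blk 21, set 1) → VC-HIT  vc=[29]
8: 0x54 (blk 5, set 1) → MISS  vc=[29, 21]
9: 0x90 (blk 9, set 1) → MISS  vc=[29, 21, 5]
10: 0x55 (blk 5, set 1) → VC-HIT  vc=[29, 21, 9]

MISSES = 5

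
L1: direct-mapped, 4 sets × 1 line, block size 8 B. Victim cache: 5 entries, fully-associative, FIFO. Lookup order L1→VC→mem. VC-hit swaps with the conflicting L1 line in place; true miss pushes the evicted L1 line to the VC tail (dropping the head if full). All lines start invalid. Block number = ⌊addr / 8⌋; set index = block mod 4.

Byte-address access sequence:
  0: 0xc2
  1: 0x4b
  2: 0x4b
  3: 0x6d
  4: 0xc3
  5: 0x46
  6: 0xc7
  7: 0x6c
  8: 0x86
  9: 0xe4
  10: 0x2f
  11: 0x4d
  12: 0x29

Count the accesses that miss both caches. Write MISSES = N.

MISSES = 7

#0 0xc2→b24/s0 MISS; vc=[]
#1 0x4b→b9/s1 MISS; vc=[]
#2 0x4b→b9/s1 L1-HIT; vc=[]
#3 0x6d→b13/s1 MISS; vc=[9]
#4 0xc3→b24/s0 L1-HIT; vc=[9]
#5 0x46→b8/s0 MISS; vc=[9,24]
#6 0xc7→b24/s0 VC-HIT; vc=[9,8]
#7 0x6c→b13/s1 L1-HIT; vc=[9,8]
#8 0x86→b16/s0 MISS; vc=[9,8,24]
#9 0xe4→b28/s0 MISS; vc=[9,8,24,16]
#10 0x2f→b5/s1 MISS; vc=[9,8,24,16,13]
#11 0x4d→b9/s1 VC-HIT; vc=[5,8,24,16,13]
#12 0x29→b5/s1 VC-HIT; vc=[9,8,24,16,13]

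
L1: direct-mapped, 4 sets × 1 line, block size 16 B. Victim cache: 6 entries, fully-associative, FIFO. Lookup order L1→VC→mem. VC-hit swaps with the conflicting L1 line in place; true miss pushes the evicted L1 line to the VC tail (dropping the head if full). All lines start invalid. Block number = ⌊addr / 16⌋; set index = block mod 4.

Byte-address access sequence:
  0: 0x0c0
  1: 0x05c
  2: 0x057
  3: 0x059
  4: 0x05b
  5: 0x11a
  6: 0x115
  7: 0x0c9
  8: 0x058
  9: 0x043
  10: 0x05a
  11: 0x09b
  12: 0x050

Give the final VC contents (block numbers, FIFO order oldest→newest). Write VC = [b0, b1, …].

VC = [17, 12, 9]

  [0] addr=0xc0 blk=12 s=0: MISS | VC []
  [1] addr=0x5c blk=5 s=1: MISS | VC []
  [2] addr=0x57 blk=5 s=1: L1-HIT | VC []
  [3] addr=0x59 blk=5 s=1: L1-HIT | VC []
  [4] addr=0x5b blk=5 s=1: L1-HIT | VC []
  [5] addr=0x11a blk=17 s=1: MISS | VC [5]
  [6] addr=0x115 blk=17 s=1: L1-HIT | VC [5]
  [7] addr=0xc9 blk=12 s=0: L1-HIT | VC [5]
  [8] addr=0x58 blk=5 s=1: VC-HIT | VC [17]
  [9] addr=0x43 blk=4 s=0: MISS | VC [17, 12]
  [10] addr=0x5a blk=5 s=1: L1-HIT | VC [17, 12]
  [11] addr=0x9b blk=9 s=1: MISS | VC [17, 12, 5]
  [12] addr=0x50 blk=5 s=1: VC-HIT | VC [17, 12, 9]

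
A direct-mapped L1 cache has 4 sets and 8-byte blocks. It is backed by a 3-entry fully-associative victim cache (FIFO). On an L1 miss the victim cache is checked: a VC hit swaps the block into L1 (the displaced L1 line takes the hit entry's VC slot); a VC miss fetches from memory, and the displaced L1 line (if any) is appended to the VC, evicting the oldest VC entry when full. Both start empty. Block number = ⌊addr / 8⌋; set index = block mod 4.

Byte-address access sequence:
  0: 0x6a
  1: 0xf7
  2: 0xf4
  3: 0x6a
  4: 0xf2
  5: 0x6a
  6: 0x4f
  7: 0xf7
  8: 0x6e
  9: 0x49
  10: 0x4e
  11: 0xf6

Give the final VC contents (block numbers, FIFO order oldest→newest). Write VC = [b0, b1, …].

0: 0x6a (blk 13, set 1) → MISS  vc=[]
1: 0xf7 (blk 30, set 2) → MISS  vc=[]
2: 0xf4 (blk 30, set 2) → L1-HIT  vc=[]
3: 0x6a (blk 13, set 1) → L1-HIT  vc=[]
4: 0xf2 (blk 30, set 2) → L1-HIT  vc=[]
5: 0x6a (blk 13, set 1) → L1-HIT  vc=[]
6: 0x4f (blk 9, set 1) → MISS  vc=[13]
7: 0xf7 (blk 30, set 2) → L1-HIT  vc=[13]
8: 0x6e (blk 13, set 1) → VC-HIT  vc=[9]
9: 0x49 (blk 9, set 1) → VC-HIT  vc=[13]
10: 0x4e (blk 9, set 1) → L1-HIT  vc=[13]
11: 0xf6 (blk 30, set 2) → L1-HIT  vc=[13]

VC = [13]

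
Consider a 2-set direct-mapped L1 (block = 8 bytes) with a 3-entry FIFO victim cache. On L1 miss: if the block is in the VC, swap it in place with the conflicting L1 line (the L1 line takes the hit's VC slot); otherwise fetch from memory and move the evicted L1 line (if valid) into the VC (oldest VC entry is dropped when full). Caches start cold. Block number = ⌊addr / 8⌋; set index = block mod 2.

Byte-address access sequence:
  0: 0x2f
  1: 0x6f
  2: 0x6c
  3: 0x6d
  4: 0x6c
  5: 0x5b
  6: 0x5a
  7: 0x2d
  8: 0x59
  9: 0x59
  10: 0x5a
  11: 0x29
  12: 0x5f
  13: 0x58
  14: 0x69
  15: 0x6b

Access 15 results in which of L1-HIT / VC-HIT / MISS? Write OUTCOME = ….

OUTCOME = L1-HIT

0: 0x2f (blk 5, set 1) → MISS  vc=[]
1: 0x6f (blk 13, set 1) → MISS  vc=[5]
2: 0x6c (blk 13, set 1) → L1-HIT  vc=[5]
3: 0x6d (blk 13, set 1) → L1-HIT  vc=[5]
4: 0x6c (blk 13, set 1) → L1-HIT  vc=[5]
5: 0x5b (blk 11, set 1) → MISS  vc=[5, 13]
6: 0x5a (blk 11, set 1) → L1-HIT  vc=[5, 13]
7: 0x2d (blk 5, set 1) → VC-HIT  vc=[11, 13]
8: 0x59 (blk 11, set 1) → VC-HIT  vc=[5, 13]
9: 0x59 (blk 11, set 1) → L1-HIT  vc=[5, 13]
10: 0x5a (blk 11, set 1) → L1-HIT  vc=[5, 13]
11: 0x29 (blk 5, set 1) → VC-HIT  vc=[11, 13]
12: 0x5f (blk 11, set 1) → VC-HIT  vc=[5, 13]
13: 0x58 (blk 11, set 1) → L1-HIT  vc=[5, 13]
14: 0x69 (blk 13, set 1) → VC-HIT  vc=[5, 11]
15: 0x6b (blk 13, set 1) → L1-HIT  vc=[5, 11]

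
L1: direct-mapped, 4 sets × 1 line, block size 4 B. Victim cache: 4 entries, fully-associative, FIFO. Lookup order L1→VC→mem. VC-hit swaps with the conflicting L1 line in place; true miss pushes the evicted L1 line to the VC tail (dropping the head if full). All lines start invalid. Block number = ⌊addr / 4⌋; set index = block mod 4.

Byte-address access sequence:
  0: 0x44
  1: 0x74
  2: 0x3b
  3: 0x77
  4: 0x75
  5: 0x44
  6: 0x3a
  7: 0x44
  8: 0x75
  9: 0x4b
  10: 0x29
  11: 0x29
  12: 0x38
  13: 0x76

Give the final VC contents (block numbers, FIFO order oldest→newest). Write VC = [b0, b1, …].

0: 0x44 (blk 17, set 1) → MISS  vc=[]
1: 0x74 (blk 29, set 1) → MISS  vc=[17]
2: 0x3b (blk 14, set 2) → MISS  vc=[17]
3: 0x77 (blk 29, set 1) → L1-HIT  vc=[17]
4: 0x75 (blk 29, set 1) → L1-HIT  vc=[17]
5: 0x44 (blk 17, set 1) → VC-HIT  vc=[29]
6: 0x3a (blk 14, set 2) → L1-HIT  vc=[29]
7: 0x44 (blk 17, set 1) → L1-HIT  vc=[29]
8: 0x75 (blk 29, set 1) → VC-HIT  vc=[17]
9: 0x4b (blk 18, set 2) → MISS  vc=[17, 14]
10: 0x29 (blk 10, set 2) → MISS  vc=[17, 14, 18]
11: 0x29 (blk 10, set 2) → L1-HIT  vc=[17, 14, 18]
12: 0x38 (blk 14, set 2) → VC-HIT  vc=[17, 10, 18]
13: 0x76 (blk 29, set 1) → L1-HIT  vc=[17, 10, 18]

VC = [17, 10, 18]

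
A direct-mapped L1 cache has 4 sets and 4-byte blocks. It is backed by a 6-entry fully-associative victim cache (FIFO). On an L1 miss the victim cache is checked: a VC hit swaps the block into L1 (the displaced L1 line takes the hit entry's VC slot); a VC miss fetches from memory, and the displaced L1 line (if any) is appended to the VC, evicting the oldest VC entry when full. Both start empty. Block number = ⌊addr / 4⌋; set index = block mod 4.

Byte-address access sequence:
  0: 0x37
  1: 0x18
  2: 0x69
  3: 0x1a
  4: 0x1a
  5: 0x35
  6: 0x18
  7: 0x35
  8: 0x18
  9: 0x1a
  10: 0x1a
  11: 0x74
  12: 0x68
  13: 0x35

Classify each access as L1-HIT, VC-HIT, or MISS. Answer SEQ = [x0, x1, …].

0: 0x37 (blk 13, set 1) → MISS  vc=[]
1: 0x18 (blk 6, set 2) → MISS  vc=[]
2: 0x69 (blk 26, set 2) → MISS  vc=[6]
3: 0x1a (blk 6, set 2) → VC-HIT  vc=[26]
4: 0x1a (blk 6, set 2) → L1-HIT  vc=[26]
5: 0x35 (blk 13, set 1) → L1-HIT  vc=[26]
6: 0x18 (blk 6, set 2) → L1-HIT  vc=[26]
7: 0x35 (blk 13, set 1) → L1-HIT  vc=[26]
8: 0x18 (blk 6, set 2) → L1-HIT  vc=[26]
9: 0x1a (blk 6, set 2) → L1-HIT  vc=[26]
10: 0x1a (blk 6, set 2) → L1-HIT  vc=[26]
11: 0x74 (blk 29, set 1) → MISS  vc=[26, 13]
12: 0x68 (blk 26, set 2) → VC-HIT  vc=[6, 13]
13: 0x35 (blk 13, set 1) → VC-HIT  vc=[6, 29]

SEQ = [MISS, MISS, MISS, VC-HIT, L1-HIT, L1-HIT, L1-HIT, L1-HIT, L1-HIT, L1-HIT, L1-HIT, MISS, VC-HIT, VC-HIT]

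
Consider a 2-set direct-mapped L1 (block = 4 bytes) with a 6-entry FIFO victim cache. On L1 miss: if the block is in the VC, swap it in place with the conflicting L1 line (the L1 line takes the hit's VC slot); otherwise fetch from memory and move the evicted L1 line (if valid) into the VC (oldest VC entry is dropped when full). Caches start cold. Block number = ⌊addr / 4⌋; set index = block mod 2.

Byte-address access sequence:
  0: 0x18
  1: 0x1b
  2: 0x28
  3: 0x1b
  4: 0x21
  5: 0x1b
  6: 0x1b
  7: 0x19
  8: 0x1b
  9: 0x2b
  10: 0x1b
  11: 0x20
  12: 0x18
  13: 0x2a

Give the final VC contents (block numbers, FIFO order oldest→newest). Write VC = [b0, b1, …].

  [0] addr=0x18 blk=6 s=0: MISS | VC []
  [1] addr=0x1b blk=6 s=0: L1-HIT | VC []
  [2] addr=0x28 blk=10 s=0: MISS | VC [6]
  [3] addr=0x1b blk=6 s=0: VC-HIT | VC [10]
  [4] addr=0x21 blk=8 s=0: MISS | VC [10, 6]
  [5] addr=0x1b blk=6 s=0: VC-HIT | VC [10, 8]
  [6] addr=0x1b blk=6 s=0: L1-HIT | VC [10, 8]
  [7] addr=0x19 blk=6 s=0: L1-HIT | VC [10, 8]
  [8] addr=0x1b blk=6 s=0: L1-HIT | VC [10, 8]
  [9] addr=0x2b blk=10 s=0: VC-HIT | VC [6, 8]
  [10] addr=0x1b blk=6 s=0: VC-HIT | VC [10, 8]
  [11] addr=0x20 blk=8 s=0: VC-HIT | VC [10, 6]
  [12] addr=0x18 blk=6 s=0: VC-HIT | VC [10, 8]
  [13] addr=0x2a blk=10 s=0: VC-HIT | VC [6, 8]

VC = [6, 8]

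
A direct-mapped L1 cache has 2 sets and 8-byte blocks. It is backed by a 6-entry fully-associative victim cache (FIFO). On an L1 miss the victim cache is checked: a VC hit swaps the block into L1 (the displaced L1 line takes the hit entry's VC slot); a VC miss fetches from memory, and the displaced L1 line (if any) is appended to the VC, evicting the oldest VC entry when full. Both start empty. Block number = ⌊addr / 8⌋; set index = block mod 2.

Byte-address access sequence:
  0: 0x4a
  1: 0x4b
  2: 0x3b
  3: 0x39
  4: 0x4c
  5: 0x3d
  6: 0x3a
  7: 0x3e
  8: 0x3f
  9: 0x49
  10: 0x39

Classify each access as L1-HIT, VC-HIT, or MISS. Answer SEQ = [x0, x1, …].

0: 0x4a (blk 9, set 1) → MISS  vc=[]
1: 0x4b (blk 9, set 1) → L1-HIT  vc=[]
2: 0x3b (blk 7, set 1) → MISS  vc=[9]
3: 0x39 (blk 7, set 1) → L1-HIT  vc=[9]
4: 0x4c (blk 9, set 1) → VC-HIT  vc=[7]
5: 0x3d (blk 7, set 1) → VC-HIT  vc=[9]
6: 0x3a (blk 7, set 1) → L1-HIT  vc=[9]
7: 0x3e (blk 7, set 1) → L1-HIT  vc=[9]
8: 0x3f (blk 7, set 1) → L1-HIT  vc=[9]
9: 0x49 (blk 9, set 1) → VC-HIT  vc=[7]
10: 0x39 (blk 7, set 1) → VC-HIT  vc=[9]

SEQ = [MISS, L1-HIT, MISS, L1-HIT, VC-HIT, VC-HIT, L1-HIT, L1-HIT, L1-HIT, VC-HIT, VC-HIT]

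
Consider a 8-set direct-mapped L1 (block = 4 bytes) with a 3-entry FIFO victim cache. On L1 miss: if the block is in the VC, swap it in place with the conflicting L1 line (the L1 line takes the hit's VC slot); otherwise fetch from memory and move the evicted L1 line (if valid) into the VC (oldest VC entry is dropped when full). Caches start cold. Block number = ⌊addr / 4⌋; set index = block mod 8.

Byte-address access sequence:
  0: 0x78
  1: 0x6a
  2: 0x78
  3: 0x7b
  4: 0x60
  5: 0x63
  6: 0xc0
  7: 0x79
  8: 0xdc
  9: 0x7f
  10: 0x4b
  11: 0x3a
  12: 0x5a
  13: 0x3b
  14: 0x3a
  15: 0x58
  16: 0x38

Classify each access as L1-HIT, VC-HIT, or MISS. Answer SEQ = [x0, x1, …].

#0 0x78→b30/s6 MISS; vc=[]
#1 0x6a→b26/s2 MISS; vc=[]
#2 0x78→b30/s6 L1-HIT; vc=[]
#3 0x7b→b30/s6 L1-HIT; vc=[]
#4 0x60→b24/s0 MISS; vc=[]
#5 0x63→b24/s0 L1-HIT; vc=[]
#6 0xc0→b48/s0 MISS; vc=[24]
#7 0x79→b30/s6 L1-HIT; vc=[24]
#8 0xdc→b55/s7 MISS; vc=[24]
#9 0x7f→b31/s7 MISS; vc=[24,55]
#10 0x4b→b18/s2 MISS; vc=[24,55,26]
#11 0x3a→b14/s6 MISS; vc=[55,26,30]
#12 0x5a→b22/s6 MISS; vc=[26,30,14]
#13 0x3b→b14/s6 VC-HIT; vc=[26,30,22]
#14 0x3a→b14/s6 L1-HIT; vc=[26,30,22]
#15 0x58→b22/s6 VC-HIT; vc=[26,30,14]
#16 0x38→b14/s6 VC-HIT; vc=[26,30,22]

SEQ = [MISS, MISS, L1-HIT, L1-HIT, MISS, L1-HIT, MISS, L1-HIT, MISS, MISS, MISS, MISS, MISS, VC-HIT, L1-HIT, VC-HIT, VC-HIT]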